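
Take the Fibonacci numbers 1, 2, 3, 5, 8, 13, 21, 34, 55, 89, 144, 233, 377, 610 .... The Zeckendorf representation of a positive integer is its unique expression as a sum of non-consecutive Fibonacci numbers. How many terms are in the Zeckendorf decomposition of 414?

414 − 377 = 37
37 − 34 = 3
3 − 3 = 0
414 = 377 + 34 + 3, which has 3 terms.

3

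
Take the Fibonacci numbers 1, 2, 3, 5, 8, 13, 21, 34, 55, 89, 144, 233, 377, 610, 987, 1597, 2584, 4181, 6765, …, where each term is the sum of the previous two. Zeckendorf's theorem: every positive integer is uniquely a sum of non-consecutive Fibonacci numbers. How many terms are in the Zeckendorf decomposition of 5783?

Greedy algorithm:
largest Fibonacci ≤ 5783 is 4181; 5783 − 4181 = 1602
largest Fibonacci ≤ 1602 is 1597; 1602 − 1597 = 5
largest Fibonacci ≤ 5 is 5; 5 − 5 = 0
5783 = 4181 + 1597 + 5, which has 3 terms.

3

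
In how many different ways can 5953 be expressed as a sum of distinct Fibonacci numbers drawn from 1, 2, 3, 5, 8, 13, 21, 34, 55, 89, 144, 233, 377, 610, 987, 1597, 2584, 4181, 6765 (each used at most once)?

5953 = 4181+1597+144+21+8+2 = 4181+1597+144+21+5+3+2 = 4181+1597+89+55+21+8+2 = 4181+987+610+144+21+8+2 = … (31 more), for 35 in all.

35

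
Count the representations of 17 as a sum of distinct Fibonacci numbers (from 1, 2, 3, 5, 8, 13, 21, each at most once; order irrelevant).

2

Starting from the Zeckendorf form and repeatedly splitting a term F_k into F_{k−1} + F_{k−2} (when neither is already used) reaches every representation.
17 = 13+3+1 = 8+5+3+1 — 2 representations.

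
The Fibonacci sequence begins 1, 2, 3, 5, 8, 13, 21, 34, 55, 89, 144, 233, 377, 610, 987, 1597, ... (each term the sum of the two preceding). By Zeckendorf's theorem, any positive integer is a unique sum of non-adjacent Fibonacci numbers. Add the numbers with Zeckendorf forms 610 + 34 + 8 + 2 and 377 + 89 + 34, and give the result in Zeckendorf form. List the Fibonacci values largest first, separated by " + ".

987 + 144 + 21 + 2

The two numbers are 654 and 500, so their sum is 1154.
Greedy algorithm:
987 ≤ 1154 < 1597, so take 987; remainder 167
144 ≤ 167 < 233, so take 144; remainder 23
21 ≤ 23 < 34, so take 21; remainder 2
2 ≤ 2 < 3, so take 2; remainder 0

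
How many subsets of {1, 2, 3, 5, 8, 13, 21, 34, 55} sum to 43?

43 = 34+8+1 = 34+5+3+1 = 21+13+8+1 = 21+13+5+3+1 — 4 representations.

4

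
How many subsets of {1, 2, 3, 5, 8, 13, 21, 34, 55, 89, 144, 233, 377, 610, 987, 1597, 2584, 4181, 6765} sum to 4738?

27

4738 = 4181+377+144+34+2 = 4181+377+144+21+13+2 = 4181+377+89+55+34+2 = 2584+1597+377+144+34+2 = 4181+377+144+21+8+5+2 = … (22 more), for 27 in all.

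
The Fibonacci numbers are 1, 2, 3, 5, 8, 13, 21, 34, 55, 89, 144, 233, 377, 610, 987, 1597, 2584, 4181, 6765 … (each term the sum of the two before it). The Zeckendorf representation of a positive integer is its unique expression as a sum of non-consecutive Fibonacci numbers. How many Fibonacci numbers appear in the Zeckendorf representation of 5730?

7

subtract 4181 from 5730: 1549 remains
subtract 987 from 1549: 562 remains
subtract 377 from 562: 185 remains
subtract 144 from 185: 41 remains
subtract 34 from 41: 7 remains
subtract 5 from 7: 2 remains
subtract 2 from 2: 0 remains
5730 = 4181 + 987 + 377 + 144 + 34 + 5 + 2, which has 7 terms.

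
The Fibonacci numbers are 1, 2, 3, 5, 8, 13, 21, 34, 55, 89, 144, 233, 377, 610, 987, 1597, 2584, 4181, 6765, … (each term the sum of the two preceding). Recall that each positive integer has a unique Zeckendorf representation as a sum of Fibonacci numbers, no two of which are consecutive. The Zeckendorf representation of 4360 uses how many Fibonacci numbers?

Greedy algorithm:
4360 − 4181 = 179
179 − 144 = 35
35 − 34 = 1
1 − 1 = 0
4360 = 4181 + 144 + 34 + 1, which has 4 terms.

4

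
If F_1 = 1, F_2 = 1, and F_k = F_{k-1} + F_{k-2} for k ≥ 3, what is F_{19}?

Iterating the recurrence up to F_{11} = 89 and F_{10} = 55:
F_{12} = F_{11} + F_{10} = 89 + 55 = 144
F_{13} = F_{12} + F_{11} = 144 + 89 = 233
F_{14} = F_{13} + F_{12} = 233 + 144 = 377
F_{15} = F_{14} + F_{13} = 377 + 233 = 610
F_{16} = F_{15} + F_{14} = 610 + 377 = 987
F_{17} = F_{16} + F_{15} = 987 + 610 = 1597
F_{18} = F_{17} + F_{16} = 1597 + 987 = 2584
F_{19} = F_{18} + F_{17} = 2584 + 1597 = 4181

4181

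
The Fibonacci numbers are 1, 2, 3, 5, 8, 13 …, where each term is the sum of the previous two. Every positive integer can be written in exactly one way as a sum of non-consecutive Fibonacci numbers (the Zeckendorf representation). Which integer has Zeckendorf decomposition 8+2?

10

8+2 = 10.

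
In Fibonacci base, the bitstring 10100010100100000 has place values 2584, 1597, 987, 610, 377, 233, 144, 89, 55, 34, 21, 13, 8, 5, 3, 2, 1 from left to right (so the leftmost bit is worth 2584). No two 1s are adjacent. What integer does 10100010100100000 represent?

Summing the place values of the 1 bits: 2584 + 987 + 144 + 55 + 13 = 3783.

3783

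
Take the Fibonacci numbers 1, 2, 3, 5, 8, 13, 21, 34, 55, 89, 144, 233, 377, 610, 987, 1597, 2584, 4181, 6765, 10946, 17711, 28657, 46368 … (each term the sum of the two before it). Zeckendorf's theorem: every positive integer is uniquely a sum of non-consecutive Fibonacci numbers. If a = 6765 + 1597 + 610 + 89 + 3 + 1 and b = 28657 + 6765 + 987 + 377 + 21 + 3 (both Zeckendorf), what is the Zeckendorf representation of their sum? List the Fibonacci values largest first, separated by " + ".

The two numbers are 9065 and 36810, so their sum is 45875.
45875: greatest Fibonacci not exceeding it is 28657, leaving 17218
17218: greatest Fibonacci not exceeding it is 10946, leaving 6272
6272: greatest Fibonacci not exceeding it is 4181, leaving 2091
2091: greatest Fibonacci not exceeding it is 1597, leaving 494
494: greatest Fibonacci not exceeding it is 377, leaving 117
117: greatest Fibonacci not exceeding it is 89, leaving 28
28: greatest Fibonacci not exceeding it is 21, leaving 7
7: greatest Fibonacci not exceeding it is 5, leaving 2
2: greatest Fibonacci not exceeding it is 2, leaving 0

28657 + 10946 + 4181 + 1597 + 377 + 89 + 21 + 5 + 2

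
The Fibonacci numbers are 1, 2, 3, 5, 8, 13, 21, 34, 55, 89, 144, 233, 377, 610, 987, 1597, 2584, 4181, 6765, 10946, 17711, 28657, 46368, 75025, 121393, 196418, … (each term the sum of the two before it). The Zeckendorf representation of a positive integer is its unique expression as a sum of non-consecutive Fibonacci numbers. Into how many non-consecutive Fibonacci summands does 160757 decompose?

largest Fibonacci ≤ 160757 is 121393; 160757 − 121393 = 39364
largest Fibonacci ≤ 39364 is 28657; 39364 − 28657 = 10707
largest Fibonacci ≤ 10707 is 6765; 10707 − 6765 = 3942
largest Fibonacci ≤ 3942 is 2584; 3942 − 2584 = 1358
largest Fibonacci ≤ 1358 is 987; 1358 − 987 = 371
largest Fibonacci ≤ 371 is 233; 371 − 233 = 138
largest Fibonacci ≤ 138 is 89; 138 − 89 = 49
largest Fibonacci ≤ 49 is 34; 49 − 34 = 15
largest Fibonacci ≤ 15 is 13; 15 − 13 = 2
largest Fibonacci ≤ 2 is 2; 2 − 2 = 0
160757 = 121393 + 28657 + 6765 + 2584 + 987 + 233 + 89 + 34 + 13 + 2, which has 10 terms.

10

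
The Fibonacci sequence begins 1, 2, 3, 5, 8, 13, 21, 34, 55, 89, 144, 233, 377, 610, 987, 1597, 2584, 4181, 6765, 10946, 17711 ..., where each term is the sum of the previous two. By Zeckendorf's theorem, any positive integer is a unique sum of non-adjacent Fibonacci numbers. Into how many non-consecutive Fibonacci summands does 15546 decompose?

largest Fibonacci ≤ 15546 is 10946; 15546 − 10946 = 4600
largest Fibonacci ≤ 4600 is 4181; 4600 − 4181 = 419
largest Fibonacci ≤ 419 is 377; 419 − 377 = 42
largest Fibonacci ≤ 42 is 34; 42 − 34 = 8
largest Fibonacci ≤ 8 is 8; 8 − 8 = 0
15546 = 10946 + 4181 + 377 + 34 + 8, which has 5 terms.

5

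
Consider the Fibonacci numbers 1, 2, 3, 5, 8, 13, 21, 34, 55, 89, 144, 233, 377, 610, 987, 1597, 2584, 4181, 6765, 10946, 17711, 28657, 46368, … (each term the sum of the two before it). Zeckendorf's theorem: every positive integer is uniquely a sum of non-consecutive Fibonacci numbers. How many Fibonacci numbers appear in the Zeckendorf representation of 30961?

5

30961: greatest Fibonacci not exceeding it is 28657, leaving 2304
2304: greatest Fibonacci not exceeding it is 1597, leaving 707
707: greatest Fibonacci not exceeding it is 610, leaving 97
97: greatest Fibonacci not exceeding it is 89, leaving 8
8: greatest Fibonacci not exceeding it is 8, leaving 0
30961 = 28657 + 1597 + 610 + 89 + 8, which has 5 terms.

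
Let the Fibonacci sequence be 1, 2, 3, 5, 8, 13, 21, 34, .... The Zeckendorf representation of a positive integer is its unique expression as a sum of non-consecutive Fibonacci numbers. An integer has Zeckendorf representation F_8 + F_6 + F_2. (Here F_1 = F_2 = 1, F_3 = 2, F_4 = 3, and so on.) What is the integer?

F_8 + F_6 + F_2 = 21 + 8 + 1 = 30.

30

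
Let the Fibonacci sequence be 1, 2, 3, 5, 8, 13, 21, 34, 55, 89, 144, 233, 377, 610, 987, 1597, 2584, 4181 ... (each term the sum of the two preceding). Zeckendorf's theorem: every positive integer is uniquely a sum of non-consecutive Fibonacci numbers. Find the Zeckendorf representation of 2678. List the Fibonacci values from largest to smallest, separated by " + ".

2584 + 89 + 5

take 2584 (≤ 2678); 2678 − 2584 = 94
take 89 (≤ 94); 94 − 89 = 5
take 5 (≤ 5); 5 − 5 = 0
So 2678 = 2584 + 89 + 5, with no two terms consecutive in the sequence.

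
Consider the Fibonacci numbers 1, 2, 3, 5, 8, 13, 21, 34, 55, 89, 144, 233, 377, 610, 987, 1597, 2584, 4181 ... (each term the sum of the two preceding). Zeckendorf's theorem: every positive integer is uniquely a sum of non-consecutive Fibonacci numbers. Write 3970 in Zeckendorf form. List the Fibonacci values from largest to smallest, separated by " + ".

2584 + 987 + 377 + 21 + 1

Greedily peel off the largest Fibonacci term at each step:
subtract 2584 from 3970: 1386 remains
subtract 987 from 1386: 399 remains
subtract 377 from 399: 22 remains
subtract 21 from 22: 1 remains
subtract 1 from 1: 0 remains
So 3970 = 2584 + 987 + 377 + 21 + 1, with no two terms consecutive in the sequence.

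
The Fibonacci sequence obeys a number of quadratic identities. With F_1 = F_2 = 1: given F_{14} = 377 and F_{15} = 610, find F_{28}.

317811

By the doubling identity F_{2k} = F_k(2F_{k+1} − F_k): F_{28} = 377·(2·610 − 377) = 377·843 = 317811.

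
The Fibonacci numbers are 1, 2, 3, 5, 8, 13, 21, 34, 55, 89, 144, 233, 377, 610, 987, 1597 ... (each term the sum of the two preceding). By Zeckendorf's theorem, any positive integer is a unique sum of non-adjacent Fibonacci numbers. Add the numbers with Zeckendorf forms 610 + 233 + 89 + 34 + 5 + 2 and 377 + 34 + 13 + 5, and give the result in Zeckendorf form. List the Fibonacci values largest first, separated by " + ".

987 + 377 + 34 + 3 + 1

The two numbers are 973 and 429, so their sum is 1402.
Repeatedly subtract the largest Fibonacci number that fits:
987 ≤ 1402 < 1597, so take 987; remainder 415
377 ≤ 415 < 610, so take 377; remainder 38
34 ≤ 38 < 55, so take 34; remainder 4
3 ≤ 4 < 5, so take 3; remainder 1
1 ≤ 1 < 2, so take 1; remainder 0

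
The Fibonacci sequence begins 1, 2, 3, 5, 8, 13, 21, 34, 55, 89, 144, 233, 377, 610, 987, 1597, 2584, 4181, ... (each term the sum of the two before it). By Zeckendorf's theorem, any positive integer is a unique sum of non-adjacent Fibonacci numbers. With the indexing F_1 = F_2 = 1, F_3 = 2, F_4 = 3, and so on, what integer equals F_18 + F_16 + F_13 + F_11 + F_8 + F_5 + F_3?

3921

F_18 + F_16 + F_13 + F_11 + F_8 + F_5 + F_3 = 2584 + 987 + 233 + 89 + 21 + 5 + 2 = 3921.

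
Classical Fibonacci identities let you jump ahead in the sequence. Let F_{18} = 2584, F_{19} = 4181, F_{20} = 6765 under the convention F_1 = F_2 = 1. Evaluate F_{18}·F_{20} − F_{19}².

2584·6765 − 4181² = 17480760 − 17480761 = -1. (Cassini's identity: F_{k−1}F_{k+1} − F_k² = (−1)^k.)

-1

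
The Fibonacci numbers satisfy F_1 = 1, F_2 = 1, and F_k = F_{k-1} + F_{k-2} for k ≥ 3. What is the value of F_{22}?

17711

Iterating the recurrence up to F_{17} = 1597 and F_{16} = 987:
F_{18} = F_{17} + F_{16} = 1597 + 987 = 2584
F_{19} = F_{18} + F_{17} = 2584 + 1597 = 4181
F_{20} = F_{19} + F_{18} = 4181 + 2584 = 6765
F_{21} = F_{20} + F_{19} = 6765 + 4181 = 10946
F_{22} = F_{21} + F_{20} = 10946 + 6765 = 17711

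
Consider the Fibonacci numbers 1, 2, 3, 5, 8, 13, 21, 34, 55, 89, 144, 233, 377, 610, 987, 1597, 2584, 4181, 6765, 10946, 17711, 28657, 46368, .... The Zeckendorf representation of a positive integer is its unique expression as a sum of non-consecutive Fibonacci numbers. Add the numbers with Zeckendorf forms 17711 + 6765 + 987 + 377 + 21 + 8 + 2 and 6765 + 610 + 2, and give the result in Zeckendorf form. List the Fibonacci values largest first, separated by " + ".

The two numbers are 25871 and 7377, so their sum is 33248.
take 28657 (≤ 33248); 33248 − 28657 = 4591
take 4181 (≤ 4591); 4591 − 4181 = 410
take 377 (≤ 410); 410 − 377 = 33
take 21 (≤ 33); 33 − 21 = 12
take 8 (≤ 12); 12 − 8 = 4
take 3 (≤ 4); 4 − 3 = 1
take 1 (≤ 1); 1 − 1 = 0

28657 + 4181 + 377 + 21 + 8 + 3 + 1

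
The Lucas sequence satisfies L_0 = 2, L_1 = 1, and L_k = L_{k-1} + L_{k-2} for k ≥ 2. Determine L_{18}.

5778

Iterating the recurrence up to L_{12} = 322 and L_{11} = 199:
L_{13} = L_{12} + L_{11} = 322 + 199 = 521
L_{14} = L_{13} + L_{12} = 521 + 322 = 843
L_{15} = L_{14} + L_{13} = 843 + 521 = 1364
L_{16} = L_{15} + L_{14} = 1364 + 843 = 2207
L_{17} = L_{16} + L_{15} = 2207 + 1364 = 3571
L_{18} = L_{17} + L_{16} = 3571 + 2207 = 5778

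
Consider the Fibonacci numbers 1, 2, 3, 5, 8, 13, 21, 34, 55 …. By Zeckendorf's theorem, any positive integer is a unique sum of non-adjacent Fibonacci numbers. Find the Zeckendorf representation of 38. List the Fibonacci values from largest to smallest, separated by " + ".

34 + 3 + 1

38 − 34 = 4
4 − 3 = 1
1 − 1 = 0
So 38 = 34 + 3 + 1, with no two terms consecutive in the sequence.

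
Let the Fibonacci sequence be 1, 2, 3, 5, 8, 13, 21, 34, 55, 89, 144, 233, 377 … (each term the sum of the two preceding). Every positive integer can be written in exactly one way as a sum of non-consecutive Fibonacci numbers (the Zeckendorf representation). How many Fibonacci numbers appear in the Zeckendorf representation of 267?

2

Repeatedly subtract the largest Fibonacci number that fits:
largest Fibonacci ≤ 267 is 233; 267 − 233 = 34
largest Fibonacci ≤ 34 is 34; 34 − 34 = 0
267 = 233 + 34, which has 2 terms.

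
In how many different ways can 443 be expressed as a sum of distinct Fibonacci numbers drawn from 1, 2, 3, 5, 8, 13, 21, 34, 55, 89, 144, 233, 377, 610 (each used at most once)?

18

Starting from the Zeckendorf form and repeatedly splitting a term F_k into F_{k−1} + F_{k−2} (when neither is already used) reaches every representation.
443 = 377+55+8+3 = 377+55+8+2+1 = 377+34+21+8+3 = … (15 more), for 18 in all.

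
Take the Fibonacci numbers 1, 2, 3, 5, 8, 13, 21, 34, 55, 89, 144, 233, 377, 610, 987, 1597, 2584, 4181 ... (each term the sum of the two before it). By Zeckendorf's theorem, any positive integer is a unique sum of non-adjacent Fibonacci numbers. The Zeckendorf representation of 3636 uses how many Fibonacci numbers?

5

2584 ≤ 3636 < 4181, so take 2584; remainder 1052
987 ≤ 1052 < 1597, so take 987; remainder 65
55 ≤ 65 < 89, so take 55; remainder 10
8 ≤ 10 < 13, so take 8; remainder 2
2 ≤ 2 < 3, so take 2; remainder 0
3636 = 2584 + 987 + 55 + 8 + 2, which has 5 terms.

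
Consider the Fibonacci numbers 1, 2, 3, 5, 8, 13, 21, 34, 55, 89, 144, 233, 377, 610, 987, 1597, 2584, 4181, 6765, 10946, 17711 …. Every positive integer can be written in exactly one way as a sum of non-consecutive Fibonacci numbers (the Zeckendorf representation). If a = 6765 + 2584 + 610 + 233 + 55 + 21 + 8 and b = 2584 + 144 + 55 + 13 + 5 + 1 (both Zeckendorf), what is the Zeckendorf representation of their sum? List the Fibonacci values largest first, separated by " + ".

The two numbers are 10276 and 2802, so their sum is 13078.
take 10946 (≤ 13078); 13078 − 10946 = 2132
take 1597 (≤ 2132); 2132 − 1597 = 535
take 377 (≤ 535); 535 − 377 = 158
take 144 (≤ 158); 158 − 144 = 14
take 13 (≤ 14); 14 − 13 = 1
take 1 (≤ 1); 1 − 1 = 0

10946 + 1597 + 377 + 144 + 13 + 1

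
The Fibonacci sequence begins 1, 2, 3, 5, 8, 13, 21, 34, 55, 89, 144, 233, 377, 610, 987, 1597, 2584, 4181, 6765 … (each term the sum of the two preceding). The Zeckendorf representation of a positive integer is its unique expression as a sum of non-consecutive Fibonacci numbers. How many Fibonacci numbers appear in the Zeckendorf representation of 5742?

Repeatedly subtract the largest Fibonacci number that fits:
largest Fibonacci ≤ 5742 is 4181; 5742 − 4181 = 1561
largest Fibonacci ≤ 1561 is 987; 1561 − 987 = 574
largest Fibonacci ≤ 574 is 377; 574 − 377 = 197
largest Fibonacci ≤ 197 is 144; 197 − 144 = 53
largest Fibonacci ≤ 53 is 34; 53 − 34 = 19
largest Fibonacci ≤ 19 is 13; 19 − 13 = 6
largest Fibonacci ≤ 6 is 5; 6 − 5 = 1
largest Fibonacci ≤ 1 is 1; 1 − 1 = 0
5742 = 4181 + 987 + 377 + 144 + 34 + 13 + 5 + 1, which has 8 terms.

8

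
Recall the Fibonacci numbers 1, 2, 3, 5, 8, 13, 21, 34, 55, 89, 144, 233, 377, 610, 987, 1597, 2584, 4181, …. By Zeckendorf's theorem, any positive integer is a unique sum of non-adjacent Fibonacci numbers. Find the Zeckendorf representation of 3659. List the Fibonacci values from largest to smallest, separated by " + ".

Greedy algorithm:
largest Fibonacci ≤ 3659 is 2584; 3659 − 2584 = 1075
largest Fibonacci ≤ 1075 is 987; 1075 − 987 = 88
largest Fibonacci ≤ 88 is 55; 88 − 55 = 33
largest Fibonacci ≤ 33 is 21; 33 − 21 = 12
largest Fibonacci ≤ 12 is 8; 12 − 8 = 4
largest Fibonacci ≤ 4 is 3; 4 − 3 = 1
largest Fibonacci ≤ 1 is 1; 1 − 1 = 0
So 3659 = 2584 + 987 + 55 + 21 + 8 + 3 + 1, with no two terms consecutive in the sequence.

2584 + 987 + 55 + 21 + 8 + 3 + 1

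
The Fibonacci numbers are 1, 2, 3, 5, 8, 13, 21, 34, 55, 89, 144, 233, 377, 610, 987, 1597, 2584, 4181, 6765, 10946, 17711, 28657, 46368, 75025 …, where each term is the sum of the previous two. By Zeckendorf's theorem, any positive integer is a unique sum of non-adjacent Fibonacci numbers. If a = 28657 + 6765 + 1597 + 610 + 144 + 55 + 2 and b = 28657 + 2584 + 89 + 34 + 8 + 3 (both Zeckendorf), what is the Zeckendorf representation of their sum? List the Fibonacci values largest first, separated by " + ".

The two numbers are 37830 and 31375, so their sum is 69205.
46368 ≤ 69205 < 75025, so take 46368; remainder 22837
17711 ≤ 22837 < 28657, so take 17711; remainder 5126
4181 ≤ 5126 < 6765, so take 4181; remainder 945
610 ≤ 945 < 987, so take 610; remainder 335
233 ≤ 335 < 377, so take 233; remainder 102
89 ≤ 102 < 144, so take 89; remainder 13
13 ≤ 13 < 21, so take 13; remainder 0

46368 + 17711 + 4181 + 610 + 233 + 89 + 13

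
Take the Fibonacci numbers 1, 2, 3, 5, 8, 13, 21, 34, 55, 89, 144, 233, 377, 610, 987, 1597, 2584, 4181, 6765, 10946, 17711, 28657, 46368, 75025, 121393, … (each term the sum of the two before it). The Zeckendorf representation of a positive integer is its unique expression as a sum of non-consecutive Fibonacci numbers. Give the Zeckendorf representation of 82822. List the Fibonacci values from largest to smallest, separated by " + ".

75025 + 6765 + 987 + 34 + 8 + 3

82822: greatest Fibonacci not exceeding it is 75025, leaving 7797
7797: greatest Fibonacci not exceeding it is 6765, leaving 1032
1032: greatest Fibonacci not exceeding it is 987, leaving 45
45: greatest Fibonacci not exceeding it is 34, leaving 11
11: greatest Fibonacci not exceeding it is 8, leaving 3
3: greatest Fibonacci not exceeding it is 3, leaving 0
So 82822 = 75025 + 6765 + 987 + 34 + 8 + 3, with no two terms consecutive in the sequence.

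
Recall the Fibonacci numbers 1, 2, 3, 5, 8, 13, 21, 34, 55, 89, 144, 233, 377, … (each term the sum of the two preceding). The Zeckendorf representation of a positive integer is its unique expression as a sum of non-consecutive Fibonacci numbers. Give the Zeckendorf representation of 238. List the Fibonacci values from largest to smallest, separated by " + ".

Repeatedly subtract the largest Fibonacci number that fits:
take 233 (≤ 238); 238 − 233 = 5
take 5 (≤ 5); 5 − 5 = 0
So 238 = 233 + 5, with no two terms consecutive in the sequence.

233 + 5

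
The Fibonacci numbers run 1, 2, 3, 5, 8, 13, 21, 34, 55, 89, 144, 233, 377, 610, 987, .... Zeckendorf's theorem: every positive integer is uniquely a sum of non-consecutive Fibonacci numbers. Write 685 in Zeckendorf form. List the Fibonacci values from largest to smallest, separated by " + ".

610 ≤ 685 < 987, so take 610; remainder 75
55 ≤ 75 < 89, so take 55; remainder 20
13 ≤ 20 < 21, so take 13; remainder 7
5 ≤ 7 < 8, so take 5; remainder 2
2 ≤ 2 < 3, so take 2; remainder 0
So 685 = 610 + 55 + 13 + 5 + 2, with no two terms consecutive in the sequence.

610 + 55 + 13 + 5 + 2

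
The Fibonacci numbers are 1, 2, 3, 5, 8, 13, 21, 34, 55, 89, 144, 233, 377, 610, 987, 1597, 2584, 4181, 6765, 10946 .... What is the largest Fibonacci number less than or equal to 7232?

6765

6765 ≤ 7232 < 10946, so the largest Fibonacci number not exceeding 7232 is 6765.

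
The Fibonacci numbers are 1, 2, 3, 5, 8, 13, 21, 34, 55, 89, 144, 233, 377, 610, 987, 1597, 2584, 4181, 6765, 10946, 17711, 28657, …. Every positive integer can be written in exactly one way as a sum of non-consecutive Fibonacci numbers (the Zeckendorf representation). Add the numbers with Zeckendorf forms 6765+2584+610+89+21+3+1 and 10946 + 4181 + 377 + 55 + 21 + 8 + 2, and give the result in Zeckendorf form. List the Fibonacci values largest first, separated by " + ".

17711 + 6765 + 987 + 144 + 55 + 1

The two numbers are 10073 and 15590, so their sum is 25663.
subtract 17711 from 25663: 7952 remains
subtract 6765 from 7952: 1187 remains
subtract 987 from 1187: 200 remains
subtract 144 from 200: 56 remains
subtract 55 from 56: 1 remains
subtract 1 from 1: 0 remains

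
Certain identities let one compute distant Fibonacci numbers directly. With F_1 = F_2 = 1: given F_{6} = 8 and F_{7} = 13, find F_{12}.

144

By the doubling identity F_{2k} = F_k(2F_{k+1} − F_k): F_{12} = 8·(2·13 − 8) = 8·18 = 144.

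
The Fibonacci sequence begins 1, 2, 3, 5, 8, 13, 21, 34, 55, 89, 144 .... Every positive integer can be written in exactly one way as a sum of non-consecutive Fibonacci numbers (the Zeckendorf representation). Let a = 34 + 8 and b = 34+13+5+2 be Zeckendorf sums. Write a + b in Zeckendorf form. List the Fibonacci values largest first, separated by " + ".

The two numbers are 42 and 54, so their sum is 96.
Repeatedly subtract the largest Fibonacci number that fits:
take 89 (≤ 96); 96 − 89 = 7
take 5 (≤ 7); 7 − 5 = 2
take 2 (≤ 2); 2 − 2 = 0

89 + 5 + 2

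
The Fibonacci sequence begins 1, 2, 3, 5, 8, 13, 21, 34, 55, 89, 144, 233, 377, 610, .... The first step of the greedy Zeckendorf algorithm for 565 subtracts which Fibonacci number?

377

377 ≤ 565 < 610, so the largest Fibonacci number not exceeding 565 is 377.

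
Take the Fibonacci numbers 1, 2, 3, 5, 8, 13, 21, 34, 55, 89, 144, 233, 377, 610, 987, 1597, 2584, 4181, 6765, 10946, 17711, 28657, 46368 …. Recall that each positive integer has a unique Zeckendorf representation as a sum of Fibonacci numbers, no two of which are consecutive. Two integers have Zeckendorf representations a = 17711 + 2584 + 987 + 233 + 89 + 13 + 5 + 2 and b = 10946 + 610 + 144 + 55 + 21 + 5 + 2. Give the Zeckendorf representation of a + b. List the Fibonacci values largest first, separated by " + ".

The two numbers are 21624 and 11783, so their sum is 33407.
Greedy algorithm:
33407 − 28657 = 4750
4750 − 4181 = 569
569 − 377 = 192
192 − 144 = 48
48 − 34 = 14
14 − 13 = 1
1 − 1 = 0

28657 + 4181 + 377 + 144 + 34 + 13 + 1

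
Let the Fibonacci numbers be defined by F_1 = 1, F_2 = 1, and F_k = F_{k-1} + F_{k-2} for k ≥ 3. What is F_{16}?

987

Iterating the recurrence up to F_{11} = 89 and F_{10} = 55:
F_{12} = F_{11} + F_{10} = 89 + 55 = 144
F_{13} = F_{12} + F_{11} = 144 + 89 = 233
F_{14} = F_{13} + F_{12} = 233 + 144 = 377
F_{15} = F_{14} + F_{13} = 377 + 233 = 610
F_{16} = F_{15} + F_{14} = 610 + 377 = 987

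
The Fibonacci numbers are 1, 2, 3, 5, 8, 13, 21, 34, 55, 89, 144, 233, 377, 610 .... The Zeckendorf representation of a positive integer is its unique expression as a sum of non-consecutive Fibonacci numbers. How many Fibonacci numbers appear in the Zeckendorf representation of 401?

3

Greedy algorithm:
largest Fibonacci ≤ 401 is 377; 401 − 377 = 24
largest Fibonacci ≤ 24 is 21; 24 − 21 = 3
largest Fibonacci ≤ 3 is 3; 3 − 3 = 0
401 = 377 + 21 + 3, which has 3 terms.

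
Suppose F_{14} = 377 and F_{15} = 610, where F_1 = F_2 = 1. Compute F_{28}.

317811

By the doubling identity F_{2k} = F_k(2F_{k+1} − F_k): F_{28} = 377·(2·610 − 377) = 377·843 = 317811.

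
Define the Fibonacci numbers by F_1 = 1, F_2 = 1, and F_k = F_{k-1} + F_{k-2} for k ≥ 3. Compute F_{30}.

832040

Iterating the recurrence up to F_{22} = 17711 and F_{21} = 10946:
F_{23} = F_{22} + F_{21} = 17711 + 10946 = 28657
F_{24} = F_{23} + F_{22} = 28657 + 17711 = 46368
F_{25} = F_{24} + F_{23} = 46368 + 28657 = 75025
F_{26} = F_{25} + F_{24} = 75025 + 46368 = 121393
F_{27} = F_{26} + F_{25} = 121393 + 75025 = 196418
F_{28} = F_{27} + F_{26} = 196418 + 121393 = 317811
F_{29} = F_{28} + F_{27} = 317811 + 196418 = 514229
F_{30} = F_{29} + F_{28} = 514229 + 317811 = 832040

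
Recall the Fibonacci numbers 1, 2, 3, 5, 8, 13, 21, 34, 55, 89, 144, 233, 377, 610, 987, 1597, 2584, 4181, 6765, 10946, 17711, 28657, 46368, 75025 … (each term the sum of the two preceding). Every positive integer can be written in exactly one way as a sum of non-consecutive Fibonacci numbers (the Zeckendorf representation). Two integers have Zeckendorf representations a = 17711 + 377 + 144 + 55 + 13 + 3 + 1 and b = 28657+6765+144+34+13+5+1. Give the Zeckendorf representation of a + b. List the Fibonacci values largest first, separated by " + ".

46368 + 6765 + 610 + 144 + 34 + 2

The two numbers are 18304 and 35619, so their sum is 53923.
Greedily peel off the largest Fibonacci term at each step:
53923: greatest Fibonacci not exceeding it is 46368, leaving 7555
7555: greatest Fibonacci not exceeding it is 6765, leaving 790
790: greatest Fibonacci not exceeding it is 610, leaving 180
180: greatest Fibonacci not exceeding it is 144, leaving 36
36: greatest Fibonacci not exceeding it is 34, leaving 2
2: greatest Fibonacci not exceeding it is 2, leaving 0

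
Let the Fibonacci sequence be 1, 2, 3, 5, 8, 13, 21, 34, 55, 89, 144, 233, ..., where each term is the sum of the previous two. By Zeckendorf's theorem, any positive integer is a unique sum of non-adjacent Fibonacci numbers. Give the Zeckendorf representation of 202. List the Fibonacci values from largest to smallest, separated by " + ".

144 ≤ 202 < 233, so take 144; remainder 58
55 ≤ 58 < 89, so take 55; remainder 3
3 ≤ 3 < 5, so take 3; remainder 0
So 202 = 144 + 55 + 3, with no two terms consecutive in the sequence.

144 + 55 + 3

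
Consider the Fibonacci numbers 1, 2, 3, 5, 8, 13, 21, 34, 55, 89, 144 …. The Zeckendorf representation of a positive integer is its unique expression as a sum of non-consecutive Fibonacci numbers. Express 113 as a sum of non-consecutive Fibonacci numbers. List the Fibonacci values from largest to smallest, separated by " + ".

113: greatest Fibonacci not exceeding it is 89, leaving 24
24: greatest Fibonacci not exceeding it is 21, leaving 3
3: greatest Fibonacci not exceeding it is 3, leaving 0
So 113 = 89 + 21 + 3, with no two terms consecutive in the sequence.

89 + 21 + 3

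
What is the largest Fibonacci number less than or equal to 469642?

317811 ≤ 469642 < 514229, so the largest Fibonacci number not exceeding 469642 is 317811.

317811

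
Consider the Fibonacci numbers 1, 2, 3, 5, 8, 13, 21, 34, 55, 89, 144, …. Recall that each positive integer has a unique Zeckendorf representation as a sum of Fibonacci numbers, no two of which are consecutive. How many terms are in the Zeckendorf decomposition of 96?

3

take 89 (≤ 96); 96 − 89 = 7
take 5 (≤ 7); 7 − 5 = 2
take 2 (≤ 2); 2 − 2 = 0
96 = 89 + 5 + 2, which has 3 terms.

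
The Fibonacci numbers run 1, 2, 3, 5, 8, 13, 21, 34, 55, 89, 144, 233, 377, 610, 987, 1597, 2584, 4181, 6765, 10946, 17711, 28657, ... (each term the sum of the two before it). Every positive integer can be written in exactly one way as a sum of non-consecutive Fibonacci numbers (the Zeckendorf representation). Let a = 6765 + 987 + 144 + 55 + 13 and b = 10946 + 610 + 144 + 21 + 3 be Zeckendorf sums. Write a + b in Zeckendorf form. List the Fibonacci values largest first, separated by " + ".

The two numbers are 7964 and 11724, so their sum is 19688.
subtract 17711 from 19688: 1977 remains
subtract 1597 from 1977: 380 remains
subtract 377 from 380: 3 remains
subtract 3 from 3: 0 remains

17711 + 1597 + 377 + 3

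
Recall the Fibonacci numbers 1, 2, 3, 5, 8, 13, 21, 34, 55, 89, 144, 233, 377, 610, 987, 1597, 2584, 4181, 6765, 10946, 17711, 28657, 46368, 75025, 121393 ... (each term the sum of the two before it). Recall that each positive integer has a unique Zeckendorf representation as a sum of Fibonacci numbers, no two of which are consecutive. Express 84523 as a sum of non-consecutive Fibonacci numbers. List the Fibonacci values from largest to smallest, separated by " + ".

75025 + 6765 + 2584 + 144 + 5

84523 − 75025 = 9498
9498 − 6765 = 2733
2733 − 2584 = 149
149 − 144 = 5
5 − 5 = 0
So 84523 = 75025 + 6765 + 2584 + 144 + 5, with no two terms consecutive in the sequence.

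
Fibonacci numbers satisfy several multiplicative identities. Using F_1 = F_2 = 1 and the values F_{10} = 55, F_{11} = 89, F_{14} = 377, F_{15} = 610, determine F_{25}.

75025

By the addition formula F_{m+n} = F_m F_{n+1} + F_{m−1} F_n with m=15, n=10: F_{25} = 610·89 + 377·55 = 54290 + 20735 = 75025.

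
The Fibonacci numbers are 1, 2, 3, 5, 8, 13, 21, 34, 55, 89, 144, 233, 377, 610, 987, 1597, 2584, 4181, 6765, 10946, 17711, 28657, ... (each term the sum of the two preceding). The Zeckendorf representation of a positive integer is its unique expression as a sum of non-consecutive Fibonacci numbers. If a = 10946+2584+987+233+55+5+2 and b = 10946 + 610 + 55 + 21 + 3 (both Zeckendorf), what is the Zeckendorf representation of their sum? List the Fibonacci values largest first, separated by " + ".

17711 + 6765 + 1597 + 233 + 89 + 34 + 13 + 5

The two numbers are 14812 and 11635, so their sum is 26447.
take 17711 (≤ 26447); 26447 − 17711 = 8736
take 6765 (≤ 8736); 8736 − 6765 = 1971
take 1597 (≤ 1971); 1971 − 1597 = 374
take 233 (≤ 374); 374 − 233 = 141
take 89 (≤ 141); 141 − 89 = 52
take 34 (≤ 52); 52 − 34 = 18
take 13 (≤ 18); 18 − 13 = 5
take 5 (≤ 5); 5 − 5 = 0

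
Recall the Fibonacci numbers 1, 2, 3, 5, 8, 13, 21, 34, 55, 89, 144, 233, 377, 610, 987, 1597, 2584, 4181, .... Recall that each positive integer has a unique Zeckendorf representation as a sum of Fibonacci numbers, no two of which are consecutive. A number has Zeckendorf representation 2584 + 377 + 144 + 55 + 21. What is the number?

3181

2584 + 377 + 144 + 55 + 21 = 3181.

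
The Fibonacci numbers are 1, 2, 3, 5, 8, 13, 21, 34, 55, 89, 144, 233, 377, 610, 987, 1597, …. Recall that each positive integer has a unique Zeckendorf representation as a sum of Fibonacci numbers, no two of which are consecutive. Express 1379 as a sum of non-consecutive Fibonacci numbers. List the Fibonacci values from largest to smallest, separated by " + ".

987 + 377 + 13 + 2

take 987 (≤ 1379); 1379 − 987 = 392
take 377 (≤ 392); 392 − 377 = 15
take 13 (≤ 15); 15 − 13 = 2
take 2 (≤ 2); 2 − 2 = 0
So 1379 = 987 + 377 + 13 + 2, with no two terms consecutive in the sequence.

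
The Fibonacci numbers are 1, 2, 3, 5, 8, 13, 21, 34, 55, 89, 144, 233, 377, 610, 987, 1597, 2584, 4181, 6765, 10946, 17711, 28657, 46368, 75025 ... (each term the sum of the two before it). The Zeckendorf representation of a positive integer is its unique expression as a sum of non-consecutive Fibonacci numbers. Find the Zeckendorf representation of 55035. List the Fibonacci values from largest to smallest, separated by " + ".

46368 + 6765 + 1597 + 233 + 55 + 13 + 3 + 1

55035: greatest Fibonacci not exceeding it is 46368, leaving 8667
8667: greatest Fibonacci not exceeding it is 6765, leaving 1902
1902: greatest Fibonacci not exceeding it is 1597, leaving 305
305: greatest Fibonacci not exceeding it is 233, leaving 72
72: greatest Fibonacci not exceeding it is 55, leaving 17
17: greatest Fibonacci not exceeding it is 13, leaving 4
4: greatest Fibonacci not exceeding it is 3, leaving 1
1: greatest Fibonacci not exceeding it is 1, leaving 0
So 55035 = 46368 + 6765 + 1597 + 233 + 55 + 13 + 3 + 1, with no two terms consecutive in the sequence.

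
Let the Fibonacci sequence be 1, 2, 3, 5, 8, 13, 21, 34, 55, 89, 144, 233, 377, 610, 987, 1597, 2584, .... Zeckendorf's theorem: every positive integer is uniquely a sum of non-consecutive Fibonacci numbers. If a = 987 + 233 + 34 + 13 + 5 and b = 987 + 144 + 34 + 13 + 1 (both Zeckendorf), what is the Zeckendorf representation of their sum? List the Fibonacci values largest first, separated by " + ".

1597 + 610 + 233 + 8 + 3

The two numbers are 1272 and 1179, so their sum is 2451.
Repeatedly subtract the largest Fibonacci number that fits:
largest Fibonacci ≤ 2451 is 1597; 2451 − 1597 = 854
largest Fibonacci ≤ 854 is 610; 854 − 610 = 244
largest Fibonacci ≤ 244 is 233; 244 − 233 = 11
largest Fibonacci ≤ 11 is 8; 11 − 8 = 3
largest Fibonacci ≤ 3 is 3; 3 − 3 = 0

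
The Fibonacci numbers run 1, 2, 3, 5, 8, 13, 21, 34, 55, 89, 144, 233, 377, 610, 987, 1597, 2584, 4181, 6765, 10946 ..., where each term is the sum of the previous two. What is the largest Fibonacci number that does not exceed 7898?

6765

6765 ≤ 7898 < 10946, so the largest Fibonacci number not exceeding 7898 is 6765.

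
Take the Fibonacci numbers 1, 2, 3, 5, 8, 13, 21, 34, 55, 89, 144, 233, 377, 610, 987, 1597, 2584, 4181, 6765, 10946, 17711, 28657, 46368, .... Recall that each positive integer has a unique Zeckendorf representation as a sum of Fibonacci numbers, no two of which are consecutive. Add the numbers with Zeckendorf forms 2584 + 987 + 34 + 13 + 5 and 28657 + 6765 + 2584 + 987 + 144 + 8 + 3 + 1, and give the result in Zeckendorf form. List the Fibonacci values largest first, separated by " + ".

28657 + 10946 + 2584 + 377 + 144 + 55 + 8 + 1

The two numbers are 3623 and 39149, so their sum is 42772.
Greedily peel off the largest Fibonacci term at each step:
42772 − 28657 = 14115
14115 − 10946 = 3169
3169 − 2584 = 585
585 − 377 = 208
208 − 144 = 64
64 − 55 = 9
9 − 8 = 1
1 − 1 = 0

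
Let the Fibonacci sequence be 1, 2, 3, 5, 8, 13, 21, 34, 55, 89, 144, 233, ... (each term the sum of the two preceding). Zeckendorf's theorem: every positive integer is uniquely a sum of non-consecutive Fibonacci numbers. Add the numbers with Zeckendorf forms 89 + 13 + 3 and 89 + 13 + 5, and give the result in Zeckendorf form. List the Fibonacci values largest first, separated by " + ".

The two numbers are 105 and 107, so their sum is 212.
largest Fibonacci ≤ 212 is 144; 212 − 144 = 68
largest Fibonacci ≤ 68 is 55; 68 − 55 = 13
largest Fibonacci ≤ 13 is 13; 13 − 13 = 0

144 + 55 + 13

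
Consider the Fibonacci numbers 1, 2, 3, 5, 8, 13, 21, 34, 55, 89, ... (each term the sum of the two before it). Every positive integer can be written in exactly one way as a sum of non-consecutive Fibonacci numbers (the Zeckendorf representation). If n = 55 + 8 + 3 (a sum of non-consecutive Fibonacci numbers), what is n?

66

55 + 8 + 3 = 66.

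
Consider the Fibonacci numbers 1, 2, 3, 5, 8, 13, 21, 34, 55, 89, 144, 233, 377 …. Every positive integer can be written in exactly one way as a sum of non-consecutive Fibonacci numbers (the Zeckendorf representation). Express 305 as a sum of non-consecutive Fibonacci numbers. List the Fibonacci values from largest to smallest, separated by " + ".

Repeatedly subtract the largest Fibonacci number that fits:
305: greatest Fibonacci not exceeding it is 233, leaving 72
72: greatest Fibonacci not exceeding it is 55, leaving 17
17: greatest Fibonacci not exceeding it is 13, leaving 4
4: greatest Fibonacci not exceeding it is 3, leaving 1
1: greatest Fibonacci not exceeding it is 1, leaving 0
So 305 = 233 + 55 + 13 + 3 + 1, with no two terms consecutive in the sequence.

233 + 55 + 13 + 3 + 1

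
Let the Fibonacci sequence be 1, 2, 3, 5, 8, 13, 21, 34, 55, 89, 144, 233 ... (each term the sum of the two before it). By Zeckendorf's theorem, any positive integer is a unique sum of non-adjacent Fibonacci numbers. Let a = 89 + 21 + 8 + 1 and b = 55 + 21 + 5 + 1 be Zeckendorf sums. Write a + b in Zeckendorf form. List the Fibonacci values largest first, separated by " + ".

The two numbers are 119 and 82, so their sum is 201.
Greedily peel off the largest Fibonacci term at each step:
largest Fibonacci ≤ 201 is 144; 201 − 144 = 57
largest Fibonacci ≤ 57 is 55; 57 − 55 = 2
largest Fibonacci ≤ 2 is 2; 2 − 2 = 0

144 + 55 + 2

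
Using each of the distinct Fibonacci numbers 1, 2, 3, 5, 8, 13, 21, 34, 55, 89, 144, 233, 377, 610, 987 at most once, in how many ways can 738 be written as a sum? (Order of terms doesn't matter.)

19

738 = 610+89+34+5 = 610+89+34+3+2 = 610+89+21+13+5 = 377+233+89+34+5 = 610+89+21+13+3+2 = … (14 more), for 19 in all.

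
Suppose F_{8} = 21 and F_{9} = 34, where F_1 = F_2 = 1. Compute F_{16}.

By the doubling identity F_{2k} = F_k(2F_{k+1} − F_k): F_{16} = 21·(2·34 − 21) = 21·47 = 987.

987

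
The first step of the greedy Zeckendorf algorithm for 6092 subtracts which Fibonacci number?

4181

4181 ≤ 6092 < 6765, so the largest Fibonacci number not exceeding 6092 is 4181.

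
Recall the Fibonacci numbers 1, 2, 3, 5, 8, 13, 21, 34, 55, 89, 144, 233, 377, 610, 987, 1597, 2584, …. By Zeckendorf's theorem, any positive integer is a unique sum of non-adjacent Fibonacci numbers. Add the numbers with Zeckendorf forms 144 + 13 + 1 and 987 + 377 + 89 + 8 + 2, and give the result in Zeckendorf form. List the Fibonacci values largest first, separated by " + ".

The two numbers are 158 and 1463, so their sum is 1621.
take 1597 (≤ 1621); 1621 − 1597 = 24
take 21 (≤ 24); 24 − 21 = 3
take 3 (≤ 3); 3 − 3 = 0

1597 + 21 + 3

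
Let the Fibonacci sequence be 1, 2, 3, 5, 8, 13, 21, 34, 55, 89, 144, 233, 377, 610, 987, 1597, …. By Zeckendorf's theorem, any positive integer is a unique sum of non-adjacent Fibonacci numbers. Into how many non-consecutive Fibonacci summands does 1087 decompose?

Greedily peel off the largest Fibonacci term at each step:
1087 − 987 = 100
100 − 89 = 11
11 − 8 = 3
3 − 3 = 0
1087 = 987 + 89 + 8 + 3, which has 4 terms.

4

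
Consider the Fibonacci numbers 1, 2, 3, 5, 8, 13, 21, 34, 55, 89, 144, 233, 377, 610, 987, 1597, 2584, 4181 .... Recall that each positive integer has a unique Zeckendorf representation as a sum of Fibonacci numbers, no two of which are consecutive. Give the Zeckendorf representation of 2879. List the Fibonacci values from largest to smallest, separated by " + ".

2584 + 233 + 55 + 5 + 2

Greedily peel off the largest Fibonacci term at each step:
2879: greatest Fibonacci not exceeding it is 2584, leaving 295
295: greatest Fibonacci not exceeding it is 233, leaving 62
62: greatest Fibonacci not exceeding it is 55, leaving 7
7: greatest Fibonacci not exceeding it is 5, leaving 2
2: greatest Fibonacci not exceeding it is 2, leaving 0
So 2879 = 2584 + 233 + 55 + 5 + 2, with no two terms consecutive in the sequence.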